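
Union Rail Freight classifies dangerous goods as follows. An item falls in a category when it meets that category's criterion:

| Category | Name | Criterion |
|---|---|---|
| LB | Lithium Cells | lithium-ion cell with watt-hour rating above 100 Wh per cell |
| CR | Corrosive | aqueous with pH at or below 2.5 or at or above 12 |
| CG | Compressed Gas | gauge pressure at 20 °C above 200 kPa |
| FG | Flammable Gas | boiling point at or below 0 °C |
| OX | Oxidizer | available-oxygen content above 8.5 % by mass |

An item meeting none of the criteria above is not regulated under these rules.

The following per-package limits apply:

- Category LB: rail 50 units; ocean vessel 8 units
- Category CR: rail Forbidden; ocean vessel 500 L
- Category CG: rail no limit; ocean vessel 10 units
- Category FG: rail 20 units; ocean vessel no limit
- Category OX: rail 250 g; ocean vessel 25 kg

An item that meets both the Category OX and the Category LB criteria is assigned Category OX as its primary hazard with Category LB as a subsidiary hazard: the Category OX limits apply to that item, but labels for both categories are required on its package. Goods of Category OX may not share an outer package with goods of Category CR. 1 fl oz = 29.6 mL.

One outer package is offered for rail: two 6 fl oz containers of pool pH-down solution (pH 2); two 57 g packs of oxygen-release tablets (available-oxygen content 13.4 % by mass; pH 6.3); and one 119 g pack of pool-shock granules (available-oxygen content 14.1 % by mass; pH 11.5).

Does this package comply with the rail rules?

No

Pool pH-down solution: pH 2 ≤ 2.5 → Category CR (Corrosive).
Available-oxygen content 13.4 % by mass meets the Category OX criterion (Oxidizer), so the oxygen-release tablets are Category OX.
With available-oxygen content 14.1 % by mass (> 8.5 % by mass), the pool-shock granules fall in Category OX.
Total Category OX: (two 57 g packs = 114 g) + 119 g = 233 g.
233 g is within the rail limit of 250 g for Category OX.
Category CR quantity: two 6 fl oz containers = 355.2 mL.
By rail, Category CR is Forbidden regardless of quantity.
Category OX and Category CR may not share an outer package.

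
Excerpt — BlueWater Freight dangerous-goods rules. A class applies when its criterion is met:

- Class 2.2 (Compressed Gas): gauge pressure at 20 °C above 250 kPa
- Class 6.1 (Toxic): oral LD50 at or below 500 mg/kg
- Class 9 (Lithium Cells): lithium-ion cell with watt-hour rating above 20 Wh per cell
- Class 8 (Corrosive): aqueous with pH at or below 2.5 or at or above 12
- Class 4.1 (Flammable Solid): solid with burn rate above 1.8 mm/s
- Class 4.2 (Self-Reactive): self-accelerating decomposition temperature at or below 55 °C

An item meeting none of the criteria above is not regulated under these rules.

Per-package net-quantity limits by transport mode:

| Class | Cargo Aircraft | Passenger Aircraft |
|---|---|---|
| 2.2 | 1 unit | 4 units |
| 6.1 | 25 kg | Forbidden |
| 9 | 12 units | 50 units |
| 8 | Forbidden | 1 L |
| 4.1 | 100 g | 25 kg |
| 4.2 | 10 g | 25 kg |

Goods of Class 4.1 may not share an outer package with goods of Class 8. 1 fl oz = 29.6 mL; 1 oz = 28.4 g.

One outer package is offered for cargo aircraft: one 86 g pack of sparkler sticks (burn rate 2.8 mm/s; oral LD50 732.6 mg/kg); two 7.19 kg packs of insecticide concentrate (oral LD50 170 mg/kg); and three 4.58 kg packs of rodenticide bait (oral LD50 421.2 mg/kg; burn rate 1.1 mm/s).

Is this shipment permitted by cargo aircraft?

With burn rate 2.8 mm/s (> 1.8 mm/s), the sparkler sticks fall in Class 4.1.
The insecticide concentrate has oral LD50 170 mg/kg, which is ≤ 500 mg/kg, so it is Class 6.1 (Toxic).
The rodenticide bait has oral LD50 421.2 mg/kg, which is ≤ 500 mg/kg, so it is Class 6.1 (Toxic).
Class 4.1 quantity: 86 g.
86 g is within the cargo aircraft limit of 100 g for Class 4.1.
Class 6.1 net quantity: (two 7.19 kg packs = 14.38 kg) + (three 4.58 kg packs = 13.74 kg) = 28.12 kg.
28.12 kg exceeds the cargo aircraft limit of 25 kg for Class 6.1.
The segregation rule (Class 4.1 with Class 8) does not apply to Class 4.1 with Class 6.1.

No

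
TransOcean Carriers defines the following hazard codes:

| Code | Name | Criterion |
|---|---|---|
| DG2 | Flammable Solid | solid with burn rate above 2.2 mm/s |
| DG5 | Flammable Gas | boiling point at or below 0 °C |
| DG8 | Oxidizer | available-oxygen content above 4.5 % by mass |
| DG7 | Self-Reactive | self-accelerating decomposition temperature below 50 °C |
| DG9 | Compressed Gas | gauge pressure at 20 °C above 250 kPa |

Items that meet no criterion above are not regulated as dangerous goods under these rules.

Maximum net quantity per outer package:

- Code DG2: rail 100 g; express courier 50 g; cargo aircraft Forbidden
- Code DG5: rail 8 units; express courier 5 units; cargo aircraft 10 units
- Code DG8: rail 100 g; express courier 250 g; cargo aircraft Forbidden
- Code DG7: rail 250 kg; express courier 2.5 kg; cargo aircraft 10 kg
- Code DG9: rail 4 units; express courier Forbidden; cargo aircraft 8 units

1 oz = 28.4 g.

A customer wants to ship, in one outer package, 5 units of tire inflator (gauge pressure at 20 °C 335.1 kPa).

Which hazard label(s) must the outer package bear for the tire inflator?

Code DG9

Gauge pressure at 20 °C 335.1 kPa meets the Code DG9 criterion (Compressed Gas), so the tire inflator is Code DG9.
Only the Code DG9 label is required.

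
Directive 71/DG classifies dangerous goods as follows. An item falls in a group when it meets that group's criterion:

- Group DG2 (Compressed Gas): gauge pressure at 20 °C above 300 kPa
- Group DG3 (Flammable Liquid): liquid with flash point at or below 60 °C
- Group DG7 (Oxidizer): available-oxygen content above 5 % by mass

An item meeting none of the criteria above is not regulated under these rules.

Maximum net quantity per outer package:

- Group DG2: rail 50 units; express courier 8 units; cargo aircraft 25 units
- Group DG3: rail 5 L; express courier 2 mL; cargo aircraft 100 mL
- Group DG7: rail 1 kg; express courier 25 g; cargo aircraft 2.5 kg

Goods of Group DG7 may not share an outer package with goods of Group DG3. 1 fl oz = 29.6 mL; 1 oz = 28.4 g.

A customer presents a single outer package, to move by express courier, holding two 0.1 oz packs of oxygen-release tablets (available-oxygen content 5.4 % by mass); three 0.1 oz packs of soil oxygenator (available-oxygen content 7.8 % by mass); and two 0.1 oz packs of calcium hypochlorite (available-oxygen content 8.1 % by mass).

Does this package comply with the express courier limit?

With available-oxygen content 5.4 % by mass (> 5 % by mass), the oxygen-release tablets fall in Group DG7.
With available-oxygen content 7.8 % by mass (> 5 % by mass), the soil oxygenator falls in Group DG7.
Available-oxygen content 8.1 % by mass meets the Group DG7 criterion (Oxidizer), so the calcium hypochlorite is Group DG7.
Group DG7 net quantity: (two 0.1 oz packs = 5.68 g) + (three 0.1 oz packs = 8.52 g) + (two 0.1 oz packs = 5.68 g) = 19.88 g.
19.88 g is within the express courier limit of 25 g for Group DG7.

Yes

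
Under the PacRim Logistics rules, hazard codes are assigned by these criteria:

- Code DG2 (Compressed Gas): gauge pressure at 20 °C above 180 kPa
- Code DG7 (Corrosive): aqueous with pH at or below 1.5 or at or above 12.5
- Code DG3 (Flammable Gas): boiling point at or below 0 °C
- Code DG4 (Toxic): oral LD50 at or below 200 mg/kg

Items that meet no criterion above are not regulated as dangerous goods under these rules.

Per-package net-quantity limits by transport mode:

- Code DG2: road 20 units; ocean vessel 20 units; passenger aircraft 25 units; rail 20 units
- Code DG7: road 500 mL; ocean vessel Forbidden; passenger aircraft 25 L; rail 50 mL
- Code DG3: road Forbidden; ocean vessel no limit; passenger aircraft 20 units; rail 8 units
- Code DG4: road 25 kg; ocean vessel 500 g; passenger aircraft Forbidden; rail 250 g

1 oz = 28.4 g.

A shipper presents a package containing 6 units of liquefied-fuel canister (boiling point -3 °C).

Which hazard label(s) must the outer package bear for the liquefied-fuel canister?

Liquefied-fuel canister: boiling point -3 °C ≤ 0 °C → Code DG3 (Flammable Gas).
Only the Code DG3 label is required.

Code DG3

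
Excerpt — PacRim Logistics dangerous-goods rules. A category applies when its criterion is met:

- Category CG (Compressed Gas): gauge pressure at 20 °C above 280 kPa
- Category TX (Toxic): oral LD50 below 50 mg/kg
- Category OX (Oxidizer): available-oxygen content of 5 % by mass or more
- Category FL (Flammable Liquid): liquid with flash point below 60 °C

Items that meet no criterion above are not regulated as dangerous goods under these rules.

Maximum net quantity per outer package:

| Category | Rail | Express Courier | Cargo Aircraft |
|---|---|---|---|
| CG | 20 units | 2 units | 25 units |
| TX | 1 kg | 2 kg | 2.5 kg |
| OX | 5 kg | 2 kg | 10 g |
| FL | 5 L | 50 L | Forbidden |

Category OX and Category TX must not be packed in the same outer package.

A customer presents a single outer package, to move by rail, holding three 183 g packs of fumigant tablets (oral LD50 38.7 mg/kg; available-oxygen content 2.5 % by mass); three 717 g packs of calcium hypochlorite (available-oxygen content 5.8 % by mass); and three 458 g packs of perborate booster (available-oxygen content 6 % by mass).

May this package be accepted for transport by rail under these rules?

No

With oral LD50 38.7 mg/kg (< 50 mg/kg), the fumigant tablets fall in Category TX.
The calcium hypochlorite has available-oxygen content 5.8 % by mass, which is ≥ 5 % by mass, so it is Category OX (Oxidizer).
Perborate booster: available-oxygen content 6 % by mass ≥ 5 % by mass → Category OX (Oxidizer).
Category OX net quantity: (three 717 g packs = 2.151 kg) + (three 458 g packs = 1.374 kg) = 3.525 kg.
3.525 kg is within the rail limit of 5 kg for Category OX.
Category TX quantity: three 183 g packs = 549 g.
549 g is within the rail limit of 1 kg for Category TX.
Category OX and Category TX may not share an outer package.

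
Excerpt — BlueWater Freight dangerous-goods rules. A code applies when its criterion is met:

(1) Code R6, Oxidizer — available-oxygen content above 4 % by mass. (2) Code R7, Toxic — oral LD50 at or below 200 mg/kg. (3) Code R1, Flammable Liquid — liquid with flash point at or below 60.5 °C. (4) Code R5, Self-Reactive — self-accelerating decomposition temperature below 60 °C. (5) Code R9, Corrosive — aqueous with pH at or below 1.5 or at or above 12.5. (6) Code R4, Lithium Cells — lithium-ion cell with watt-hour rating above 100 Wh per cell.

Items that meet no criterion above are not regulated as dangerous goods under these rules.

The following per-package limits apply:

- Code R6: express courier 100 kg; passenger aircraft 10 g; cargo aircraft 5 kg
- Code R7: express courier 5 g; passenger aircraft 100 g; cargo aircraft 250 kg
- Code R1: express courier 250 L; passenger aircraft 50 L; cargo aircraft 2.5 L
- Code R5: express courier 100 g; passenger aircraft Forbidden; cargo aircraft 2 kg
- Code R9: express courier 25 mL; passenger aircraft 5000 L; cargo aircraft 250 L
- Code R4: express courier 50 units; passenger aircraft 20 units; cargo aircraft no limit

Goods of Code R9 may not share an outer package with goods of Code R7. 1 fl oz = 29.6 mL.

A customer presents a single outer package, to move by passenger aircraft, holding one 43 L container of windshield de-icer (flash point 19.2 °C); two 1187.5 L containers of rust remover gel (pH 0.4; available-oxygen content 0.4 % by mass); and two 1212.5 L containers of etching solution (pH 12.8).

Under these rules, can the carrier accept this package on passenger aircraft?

Yes

Flash point 19.2 °C meets the Code R1 criterion (Flammable Liquid), so the windshield de-icer is Code R1.
The rust remover gel has pH 0.4, which is ≤ 1.5, so it is Code R9 (Corrosive).
With pH 12.8 (≥ 12.5), the etching solution falls in Code R9.
Code R9 net quantity: (two 1187.5 L containers = 2375 L) + (two 1212.5 L containers = 2425 L) = 4800 L.
4800 L ≤ 5000 L (passenger aircraft limit, Code R9) — within limit.
Code R1 quantity: 43 L.
43 L is within the passenger aircraft limit of 50 L for Code R1.
The segregation rule (Code R9 with Code R7) does not apply to Code R9 with Code R1.
Every hazard code is within its passenger aircraft limit and no segregation rule is violated.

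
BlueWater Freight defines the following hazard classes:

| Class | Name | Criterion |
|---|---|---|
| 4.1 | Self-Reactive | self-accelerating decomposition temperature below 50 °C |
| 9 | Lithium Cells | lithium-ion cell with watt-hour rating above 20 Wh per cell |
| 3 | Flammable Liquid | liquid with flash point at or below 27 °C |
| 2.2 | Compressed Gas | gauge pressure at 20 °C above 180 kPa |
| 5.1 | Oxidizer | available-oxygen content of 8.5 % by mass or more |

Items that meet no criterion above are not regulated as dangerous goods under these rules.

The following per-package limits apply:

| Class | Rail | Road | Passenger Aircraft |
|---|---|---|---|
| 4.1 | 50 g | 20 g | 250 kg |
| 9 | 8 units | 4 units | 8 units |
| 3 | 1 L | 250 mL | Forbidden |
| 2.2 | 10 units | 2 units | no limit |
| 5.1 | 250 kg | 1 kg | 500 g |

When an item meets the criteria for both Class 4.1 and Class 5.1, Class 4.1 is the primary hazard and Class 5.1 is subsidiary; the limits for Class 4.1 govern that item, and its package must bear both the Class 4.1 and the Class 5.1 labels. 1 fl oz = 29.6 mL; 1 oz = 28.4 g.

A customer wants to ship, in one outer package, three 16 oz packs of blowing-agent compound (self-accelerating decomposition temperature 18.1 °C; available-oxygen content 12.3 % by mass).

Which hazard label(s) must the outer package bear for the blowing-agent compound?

Self-accelerating decomposition temperature 18.1 °C meets the Class 4.1 criterion (Self-Reactive), so the blowing-agent compound is Class 4.1.
The blowing-agent compound has available-oxygen content 12.3 % by mass, which is ≥ 8.5 % by mass, so it is Class 5.1 (Oxidizer).
By the precedence rule Class 4.1 is primary and Class 5.1 is subsidiary, and that rule requires both labels on the package.

Class 4.1 and 5.1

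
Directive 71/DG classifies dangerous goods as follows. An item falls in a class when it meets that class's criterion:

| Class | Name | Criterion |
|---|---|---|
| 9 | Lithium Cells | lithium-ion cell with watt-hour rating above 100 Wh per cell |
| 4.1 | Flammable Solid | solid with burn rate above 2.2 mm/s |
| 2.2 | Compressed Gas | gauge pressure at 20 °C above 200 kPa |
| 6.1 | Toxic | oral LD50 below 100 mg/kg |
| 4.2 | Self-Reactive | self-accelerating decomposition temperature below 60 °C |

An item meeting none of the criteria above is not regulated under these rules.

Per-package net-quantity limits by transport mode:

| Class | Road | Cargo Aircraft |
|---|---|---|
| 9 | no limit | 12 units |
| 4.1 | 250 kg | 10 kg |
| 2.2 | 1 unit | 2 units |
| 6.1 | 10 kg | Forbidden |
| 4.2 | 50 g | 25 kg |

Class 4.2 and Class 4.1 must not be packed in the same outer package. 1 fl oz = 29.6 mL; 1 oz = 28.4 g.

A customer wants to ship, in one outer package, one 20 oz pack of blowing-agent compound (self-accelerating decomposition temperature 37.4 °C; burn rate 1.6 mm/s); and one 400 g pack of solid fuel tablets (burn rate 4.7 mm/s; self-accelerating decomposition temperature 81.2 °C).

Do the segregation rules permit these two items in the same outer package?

Blowing-agent compound: self-accelerating decomposition temperature 37.4 °C < 60 °C → Class 4.2 (Self-Reactive).
With burn rate 4.7 mm/s (> 2.2 mm/s), the solid fuel tablets fall in Class 4.1.
Class 4.2 and Class 4.1 may not share an outer package.

No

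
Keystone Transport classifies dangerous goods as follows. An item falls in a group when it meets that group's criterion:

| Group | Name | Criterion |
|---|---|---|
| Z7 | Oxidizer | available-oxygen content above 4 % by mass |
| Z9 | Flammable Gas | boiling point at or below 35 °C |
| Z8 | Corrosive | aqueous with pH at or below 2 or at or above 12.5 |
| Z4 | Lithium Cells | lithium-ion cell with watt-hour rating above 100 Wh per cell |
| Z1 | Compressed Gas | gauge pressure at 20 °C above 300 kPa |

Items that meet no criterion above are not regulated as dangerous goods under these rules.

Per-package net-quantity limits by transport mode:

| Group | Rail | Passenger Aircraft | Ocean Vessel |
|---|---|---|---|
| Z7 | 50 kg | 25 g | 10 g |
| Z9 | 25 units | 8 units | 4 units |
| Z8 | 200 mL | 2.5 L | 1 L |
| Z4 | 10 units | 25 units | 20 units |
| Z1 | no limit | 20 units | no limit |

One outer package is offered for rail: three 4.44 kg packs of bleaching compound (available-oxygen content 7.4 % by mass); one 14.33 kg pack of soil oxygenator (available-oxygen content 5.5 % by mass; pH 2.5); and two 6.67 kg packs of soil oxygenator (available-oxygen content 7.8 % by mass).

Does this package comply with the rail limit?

The bleaching compound has available-oxygen content 7.4 % by mass, which is > 4 % by mass, so it is Group Z7 (Oxidizer).
Soil oxygenator: available-oxygen content 5.5 % by mass > 4 % by mass → Group Z7 (Oxidizer).
Available-oxygen content 7.8 % by mass meets the Group Z7 criterion (Oxidizer), so the soil oxygenator is Group Z7.
Total Group Z7: (three 4.44 kg packs = 13.32 kg) + 14.33 kg + (two 6.67 kg packs = 13.34 kg) = 40.99 kg.
40.99 kg is within the rail limit of 50 kg for Group Z7.

Yes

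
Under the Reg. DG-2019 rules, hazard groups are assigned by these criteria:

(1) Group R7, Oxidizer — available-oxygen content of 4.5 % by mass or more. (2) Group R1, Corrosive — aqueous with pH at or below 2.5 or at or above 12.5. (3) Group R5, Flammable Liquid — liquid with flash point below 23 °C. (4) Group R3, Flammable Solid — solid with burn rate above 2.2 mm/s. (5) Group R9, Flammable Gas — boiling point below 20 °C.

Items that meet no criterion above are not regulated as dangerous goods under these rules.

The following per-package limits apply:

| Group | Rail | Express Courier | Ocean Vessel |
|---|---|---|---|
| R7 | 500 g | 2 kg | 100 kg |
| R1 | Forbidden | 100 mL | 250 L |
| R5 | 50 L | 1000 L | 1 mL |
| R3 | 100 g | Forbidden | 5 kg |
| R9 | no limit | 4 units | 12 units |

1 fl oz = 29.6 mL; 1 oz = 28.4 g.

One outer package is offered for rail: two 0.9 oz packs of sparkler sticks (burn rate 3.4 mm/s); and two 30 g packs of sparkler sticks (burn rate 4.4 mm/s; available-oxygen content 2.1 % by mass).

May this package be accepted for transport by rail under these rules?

Burn rate 3.4 mm/s meets the Group R3 criterion (Flammable Solid), so the sparkler sticks are Group R3.
Sparkler sticks: burn rate 4.4 mm/s > 2.2 mm/s → Group R3 (Flammable Solid).
Group R3 net quantity: (two 0.9 oz packs = 51.12 g) + (two 30 g packs = 60 g) = 111.12 g.
111.12 g > 100 g (rail limit, Group R3) — over the limit.

No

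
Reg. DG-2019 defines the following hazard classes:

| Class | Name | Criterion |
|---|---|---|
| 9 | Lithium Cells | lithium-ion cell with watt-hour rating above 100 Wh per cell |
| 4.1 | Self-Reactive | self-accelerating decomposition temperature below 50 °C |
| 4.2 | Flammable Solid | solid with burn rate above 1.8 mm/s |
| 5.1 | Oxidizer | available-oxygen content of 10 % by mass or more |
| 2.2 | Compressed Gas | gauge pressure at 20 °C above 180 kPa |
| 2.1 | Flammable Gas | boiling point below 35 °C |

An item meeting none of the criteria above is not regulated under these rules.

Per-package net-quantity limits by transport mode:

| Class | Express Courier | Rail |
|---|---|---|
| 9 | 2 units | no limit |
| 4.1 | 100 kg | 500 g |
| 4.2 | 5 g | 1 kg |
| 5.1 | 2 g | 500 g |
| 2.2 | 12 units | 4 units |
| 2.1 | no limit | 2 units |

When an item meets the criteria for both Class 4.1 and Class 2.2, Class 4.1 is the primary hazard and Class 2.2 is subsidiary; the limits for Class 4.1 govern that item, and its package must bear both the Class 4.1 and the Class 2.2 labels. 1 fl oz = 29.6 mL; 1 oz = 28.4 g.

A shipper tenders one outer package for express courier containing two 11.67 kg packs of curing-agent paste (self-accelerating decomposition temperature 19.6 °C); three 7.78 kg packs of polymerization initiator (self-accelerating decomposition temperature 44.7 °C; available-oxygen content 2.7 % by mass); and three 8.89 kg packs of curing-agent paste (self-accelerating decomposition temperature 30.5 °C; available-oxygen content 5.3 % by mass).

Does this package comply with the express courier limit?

Self-accelerating decomposition temperature 19.6 °C meets the Class 4.1 criterion (Self-Reactive), so the curing-agent paste is Class 4.1.
The polymerization initiator has self-accelerating decomposition temperature 44.7 °C, which is < 50 °C, so it is Class 4.1 (Self-Reactive).
With self-accelerating decomposition temperature 30.5 °C (< 50 °C), the curing-agent paste falls in Class 4.1.
Class 4.1 net quantity: (two 11.67 kg packs = 23.34 kg) + (three 7.78 kg packs = 23.34 kg) + (three 8.89 kg packs = 26.67 kg) = 73.35 kg.
73.35 kg is within the express courier limit of 100 kg for Class 4.1.

Yes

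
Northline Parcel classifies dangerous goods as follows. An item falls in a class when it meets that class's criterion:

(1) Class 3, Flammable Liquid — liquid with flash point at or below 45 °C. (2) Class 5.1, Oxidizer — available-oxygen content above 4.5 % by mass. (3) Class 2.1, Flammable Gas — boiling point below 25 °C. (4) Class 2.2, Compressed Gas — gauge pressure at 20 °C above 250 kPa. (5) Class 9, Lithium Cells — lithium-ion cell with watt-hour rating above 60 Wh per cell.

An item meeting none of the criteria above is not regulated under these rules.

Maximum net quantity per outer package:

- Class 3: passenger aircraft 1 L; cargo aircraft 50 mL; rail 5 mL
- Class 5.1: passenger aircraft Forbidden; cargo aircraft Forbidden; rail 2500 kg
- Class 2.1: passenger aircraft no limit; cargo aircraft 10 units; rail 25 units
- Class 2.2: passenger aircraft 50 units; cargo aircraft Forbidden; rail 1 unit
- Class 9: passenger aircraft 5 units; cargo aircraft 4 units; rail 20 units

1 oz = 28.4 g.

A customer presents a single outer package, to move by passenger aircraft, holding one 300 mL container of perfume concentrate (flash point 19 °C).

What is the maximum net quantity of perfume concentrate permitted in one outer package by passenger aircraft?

1 L

With flash point 19 °C (≤ 45 °C), the perfume concentrate falls in Class 3.
The passenger aircraft limit for Class 3 is 1 L.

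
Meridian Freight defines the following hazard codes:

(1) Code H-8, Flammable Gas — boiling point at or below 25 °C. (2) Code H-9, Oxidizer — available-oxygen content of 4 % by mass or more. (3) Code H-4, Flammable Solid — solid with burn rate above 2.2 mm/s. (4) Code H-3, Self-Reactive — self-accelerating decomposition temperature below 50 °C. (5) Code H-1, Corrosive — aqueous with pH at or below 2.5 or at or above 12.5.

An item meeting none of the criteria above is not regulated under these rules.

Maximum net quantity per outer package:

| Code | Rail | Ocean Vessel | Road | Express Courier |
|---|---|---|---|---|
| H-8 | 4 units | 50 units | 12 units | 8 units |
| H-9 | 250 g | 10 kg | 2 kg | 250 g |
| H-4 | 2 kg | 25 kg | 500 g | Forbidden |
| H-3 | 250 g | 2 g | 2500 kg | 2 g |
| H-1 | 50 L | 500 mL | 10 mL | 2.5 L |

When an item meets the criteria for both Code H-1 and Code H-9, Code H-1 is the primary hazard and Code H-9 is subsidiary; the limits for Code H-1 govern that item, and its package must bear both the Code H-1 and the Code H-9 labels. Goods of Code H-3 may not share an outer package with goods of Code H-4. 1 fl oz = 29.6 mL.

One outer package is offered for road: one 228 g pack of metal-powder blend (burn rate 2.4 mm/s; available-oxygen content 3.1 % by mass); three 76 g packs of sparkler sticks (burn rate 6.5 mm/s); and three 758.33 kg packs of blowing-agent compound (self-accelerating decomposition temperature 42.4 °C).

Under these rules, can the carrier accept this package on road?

Burn rate 2.4 mm/s meets the Code H-4 criterion (Flammable Solid), so the metal-powder blend is Code H-4.
Burn rate 6.5 mm/s meets the Code H-4 criterion (Flammable Solid), so the sparkler sticks are Code H-4.
The blowing-agent compound has self-accelerating decomposition temperature 42.4 °C, which is < 50 °C, so it is Code H-3 (Self-Reactive).
Code H-3 quantity: three 758.33 kg packs = 2274.99 kg.
That is within the Code H-3 road limit of 2500 kg.
Code H-4 net quantity: 228 g + (three 76 g packs = 228 g) = 456 g.
That is within the Code H-4 road limit of 500 g.
Code H-3 and Code H-4 may not share an outer package.

No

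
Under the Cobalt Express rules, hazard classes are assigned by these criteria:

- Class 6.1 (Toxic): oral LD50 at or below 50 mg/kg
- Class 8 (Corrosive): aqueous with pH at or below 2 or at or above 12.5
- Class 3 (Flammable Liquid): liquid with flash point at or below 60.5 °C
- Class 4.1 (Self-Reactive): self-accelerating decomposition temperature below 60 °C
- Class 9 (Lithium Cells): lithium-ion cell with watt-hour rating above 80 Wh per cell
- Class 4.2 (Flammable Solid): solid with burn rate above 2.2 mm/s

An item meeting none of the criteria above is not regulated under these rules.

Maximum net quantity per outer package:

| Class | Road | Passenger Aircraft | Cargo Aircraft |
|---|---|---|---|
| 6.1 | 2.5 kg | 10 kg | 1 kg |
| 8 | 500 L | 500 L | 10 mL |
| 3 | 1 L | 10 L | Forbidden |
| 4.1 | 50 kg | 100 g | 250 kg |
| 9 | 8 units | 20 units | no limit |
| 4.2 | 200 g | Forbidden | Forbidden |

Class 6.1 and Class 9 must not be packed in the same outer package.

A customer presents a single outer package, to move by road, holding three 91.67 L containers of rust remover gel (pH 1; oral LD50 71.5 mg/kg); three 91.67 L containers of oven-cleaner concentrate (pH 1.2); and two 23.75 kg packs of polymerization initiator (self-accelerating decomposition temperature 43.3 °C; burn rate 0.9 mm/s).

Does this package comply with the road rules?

No

pH 1 meets the Class 8 criterion (Corrosive), so the rust remover gel is Class 8.
With pH 1.2 (≤ 2), the oven-cleaner concentrate falls in Class 8.
With self-accelerating decomposition temperature 43.3 °C (< 60 °C), the polymerization initiator falls in Class 4.1.
Total Class 8: (three 91.67 L containers = 275.01 L) + (three 91.67 L containers = 275.01 L) = 550.02 L.
550.02 L exceeds the road limit of 500 L for Class 8.
Class 4.1 quantity: two 23.75 kg packs = 47.5 kg.
47.5 kg ≤ 50 kg (road limit, Class 4.1) — within limit.
The segregation rule (Class 6.1 with Class 9) does not apply to Class 8 with Class 4.1.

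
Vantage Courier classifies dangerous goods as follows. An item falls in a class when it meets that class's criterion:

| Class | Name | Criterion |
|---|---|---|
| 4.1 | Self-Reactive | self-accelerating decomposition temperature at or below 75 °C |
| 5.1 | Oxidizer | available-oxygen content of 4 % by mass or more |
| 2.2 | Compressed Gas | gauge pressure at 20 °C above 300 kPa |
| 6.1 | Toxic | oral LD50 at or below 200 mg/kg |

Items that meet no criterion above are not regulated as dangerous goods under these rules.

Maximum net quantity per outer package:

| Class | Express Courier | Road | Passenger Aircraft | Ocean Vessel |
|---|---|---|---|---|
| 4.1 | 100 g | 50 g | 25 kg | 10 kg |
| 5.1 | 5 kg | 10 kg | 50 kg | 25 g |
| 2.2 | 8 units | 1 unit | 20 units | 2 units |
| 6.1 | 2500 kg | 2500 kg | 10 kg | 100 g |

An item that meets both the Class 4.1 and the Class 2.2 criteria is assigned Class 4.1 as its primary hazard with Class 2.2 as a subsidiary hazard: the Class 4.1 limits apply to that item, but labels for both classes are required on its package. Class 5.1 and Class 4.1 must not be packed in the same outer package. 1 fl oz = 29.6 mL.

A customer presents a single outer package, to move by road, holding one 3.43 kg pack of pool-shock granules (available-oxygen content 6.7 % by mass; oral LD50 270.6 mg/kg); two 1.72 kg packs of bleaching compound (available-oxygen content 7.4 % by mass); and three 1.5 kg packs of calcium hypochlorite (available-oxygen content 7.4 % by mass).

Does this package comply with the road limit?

With available-oxygen content 6.7 % by mass (≥ 4 % by mass), the pool-shock granules fall in Class 5.1.
Available-oxygen content 7.4 % by mass meets the Class 5.1 criterion (Oxidizer), so the bleaching compound is Class 5.1.
With available-oxygen content 7.4 % by mass (≥ 4 % by mass), the calcium hypochlorite falls in Class 5.1.
Total Class 5.1: 3.43 kg + (two 1.72 kg packs = 3.44 kg) + (three 1.5 kg packs = 4.5 kg) = 11.37 kg.
That exceeds the Class 5.1 road limit of 10 kg.

No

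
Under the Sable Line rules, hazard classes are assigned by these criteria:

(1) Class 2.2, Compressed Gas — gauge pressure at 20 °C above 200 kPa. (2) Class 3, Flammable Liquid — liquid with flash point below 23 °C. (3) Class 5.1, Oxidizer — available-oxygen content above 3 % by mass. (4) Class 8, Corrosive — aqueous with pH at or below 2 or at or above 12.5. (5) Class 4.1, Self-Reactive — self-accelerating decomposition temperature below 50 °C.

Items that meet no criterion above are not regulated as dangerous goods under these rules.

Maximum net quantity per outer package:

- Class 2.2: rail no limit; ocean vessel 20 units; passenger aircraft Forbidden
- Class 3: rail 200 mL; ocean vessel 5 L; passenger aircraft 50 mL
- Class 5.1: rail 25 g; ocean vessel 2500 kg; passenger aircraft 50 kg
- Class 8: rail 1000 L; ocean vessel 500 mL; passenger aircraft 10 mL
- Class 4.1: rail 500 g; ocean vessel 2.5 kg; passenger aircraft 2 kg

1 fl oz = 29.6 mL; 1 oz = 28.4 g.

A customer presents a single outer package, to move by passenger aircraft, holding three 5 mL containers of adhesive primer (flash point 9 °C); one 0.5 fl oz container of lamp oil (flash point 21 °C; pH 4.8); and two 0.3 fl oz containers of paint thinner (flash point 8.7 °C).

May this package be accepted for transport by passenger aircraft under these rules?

Adhesive primer: flash point 9 °C < 23 °C → Class 3 (Flammable Liquid).
The lamp oil has flash point 21 °C, which is < 23 °C, so it is Class 3 (Flammable Liquid).
Paint thinner: flash point 8.7 °C < 23 °C → Class 3 (Flammable Liquid).
Total Class 3: (three 5 mL containers = 15 mL) + (one 0.5 fl oz container = 14.8 mL) + (two 0.3 fl oz containers = 17.76 mL) = 47.56 mL.
47.56 mL ≤ 50 mL (passenger aircraft limit, Class 3) — within limit.

Yes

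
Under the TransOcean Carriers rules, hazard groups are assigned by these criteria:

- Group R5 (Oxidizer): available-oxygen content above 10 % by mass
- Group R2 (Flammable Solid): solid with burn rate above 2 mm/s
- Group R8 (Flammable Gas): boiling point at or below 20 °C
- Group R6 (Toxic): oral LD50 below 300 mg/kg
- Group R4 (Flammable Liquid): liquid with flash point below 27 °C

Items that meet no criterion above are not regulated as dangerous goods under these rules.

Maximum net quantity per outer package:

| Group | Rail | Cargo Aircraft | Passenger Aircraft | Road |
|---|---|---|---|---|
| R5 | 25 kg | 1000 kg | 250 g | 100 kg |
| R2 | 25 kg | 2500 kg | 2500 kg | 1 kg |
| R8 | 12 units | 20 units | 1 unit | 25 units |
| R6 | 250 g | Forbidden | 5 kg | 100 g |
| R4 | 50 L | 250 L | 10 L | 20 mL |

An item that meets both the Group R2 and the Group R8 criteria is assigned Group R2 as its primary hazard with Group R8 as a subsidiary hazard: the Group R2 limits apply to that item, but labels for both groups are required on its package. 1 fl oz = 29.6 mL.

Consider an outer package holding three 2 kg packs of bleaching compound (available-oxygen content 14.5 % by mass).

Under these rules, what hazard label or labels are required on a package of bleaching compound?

Available-oxygen content 14.5 % by mass meets the Group R5 criterion (Oxidizer), so the bleaching compound is Group R5.
Only the Group R5 label is required.

Group R5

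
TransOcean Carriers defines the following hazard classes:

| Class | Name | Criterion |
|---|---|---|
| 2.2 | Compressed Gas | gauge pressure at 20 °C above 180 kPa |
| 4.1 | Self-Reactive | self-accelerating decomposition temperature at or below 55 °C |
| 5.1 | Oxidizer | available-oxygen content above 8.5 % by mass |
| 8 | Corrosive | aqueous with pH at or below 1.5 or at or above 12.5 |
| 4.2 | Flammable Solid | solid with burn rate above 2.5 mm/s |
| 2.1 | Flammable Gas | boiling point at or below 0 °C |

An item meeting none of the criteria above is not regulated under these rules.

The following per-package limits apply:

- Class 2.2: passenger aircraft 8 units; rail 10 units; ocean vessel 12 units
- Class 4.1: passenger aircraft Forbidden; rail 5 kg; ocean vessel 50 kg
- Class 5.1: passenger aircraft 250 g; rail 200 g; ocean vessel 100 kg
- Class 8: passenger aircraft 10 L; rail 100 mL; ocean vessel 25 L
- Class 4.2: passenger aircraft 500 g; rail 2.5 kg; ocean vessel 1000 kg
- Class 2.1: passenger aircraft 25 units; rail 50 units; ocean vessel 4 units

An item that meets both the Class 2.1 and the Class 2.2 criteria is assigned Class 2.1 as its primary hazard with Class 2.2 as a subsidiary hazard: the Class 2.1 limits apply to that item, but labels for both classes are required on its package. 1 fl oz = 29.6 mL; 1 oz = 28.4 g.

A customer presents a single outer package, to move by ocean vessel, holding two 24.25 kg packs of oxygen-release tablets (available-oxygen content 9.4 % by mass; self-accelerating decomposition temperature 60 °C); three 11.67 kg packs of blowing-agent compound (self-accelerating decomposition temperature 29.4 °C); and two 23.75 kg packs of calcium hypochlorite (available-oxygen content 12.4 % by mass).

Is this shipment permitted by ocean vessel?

Yes

Oxygen-release tablets: available-oxygen content 9.4 % by mass > 8.5 % by mass → Class 5.1 (Oxidizer).
Self-accelerating decomposition temperature 29.4 °C meets the Class 4.1 criterion (Self-Reactive), so the blowing-agent compound is Class 4.1.
Calcium hypochlorite: available-oxygen content 12.4 % by mass > 8.5 % by mass → Class 5.1 (Oxidizer).
Class 5.1 net quantity: (two 24.25 kg packs = 48.5 kg) + (two 23.75 kg packs = 47.5 kg) = 96 kg.
96 kg ≤ 100 kg (ocean vessel limit, Class 5.1) — within limit.
Class 4.1 quantity: three 11.67 kg packs = 35.01 kg.
That is within the Class 4.1 ocean vessel limit of 50 kg.
Every hazard class is within its ocean vessel limit and no segregation rule is violated.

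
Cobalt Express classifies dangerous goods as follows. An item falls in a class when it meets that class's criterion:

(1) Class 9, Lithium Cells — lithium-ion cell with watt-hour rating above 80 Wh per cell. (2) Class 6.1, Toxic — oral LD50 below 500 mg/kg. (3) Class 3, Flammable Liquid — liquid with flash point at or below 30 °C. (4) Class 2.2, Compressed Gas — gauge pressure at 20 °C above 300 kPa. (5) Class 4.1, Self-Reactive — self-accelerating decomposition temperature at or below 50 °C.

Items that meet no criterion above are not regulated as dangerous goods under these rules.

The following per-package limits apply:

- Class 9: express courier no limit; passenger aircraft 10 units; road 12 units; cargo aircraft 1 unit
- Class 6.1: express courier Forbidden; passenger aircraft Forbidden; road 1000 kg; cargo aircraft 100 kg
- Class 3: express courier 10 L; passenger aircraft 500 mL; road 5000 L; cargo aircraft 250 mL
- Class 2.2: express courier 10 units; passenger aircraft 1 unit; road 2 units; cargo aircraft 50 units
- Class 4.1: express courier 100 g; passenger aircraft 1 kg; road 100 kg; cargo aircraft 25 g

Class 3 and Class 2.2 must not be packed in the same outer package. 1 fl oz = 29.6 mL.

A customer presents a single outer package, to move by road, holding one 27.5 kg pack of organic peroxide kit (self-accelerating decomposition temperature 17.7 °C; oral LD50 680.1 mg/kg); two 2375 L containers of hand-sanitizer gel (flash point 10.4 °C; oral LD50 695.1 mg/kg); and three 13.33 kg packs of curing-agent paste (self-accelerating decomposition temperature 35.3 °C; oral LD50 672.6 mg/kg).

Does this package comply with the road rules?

Yes

With self-accelerating decomposition temperature 17.7 °C (≤ 50 °C), the organic peroxide kit falls in Class 4.1.
Flash point 10.4 °C meets the Class 3 criterion (Flammable Liquid), so the hand-sanitizer gel is Class 3.
The curing-agent paste has self-accelerating decomposition temperature 35.3 °C, which is ≤ 50 °C, so it is Class 4.1 (Self-Reactive).
Total Class 4.1: 27.5 kg + (three 13.33 kg packs = 39.99 kg) = 67.49 kg.
67.49 kg ≤ 100 kg (road limit, Class 4.1) — within limit.
Class 3 quantity: two 2375 L containers = 4750 L.
4750 L is within the road limit of 5000 L for Class 3.
The segregation rule (Class 3 with Class 2.2) does not apply to Class 4.1 with Class 3.
Every hazard class is within its road limit and no segregation rule is violated.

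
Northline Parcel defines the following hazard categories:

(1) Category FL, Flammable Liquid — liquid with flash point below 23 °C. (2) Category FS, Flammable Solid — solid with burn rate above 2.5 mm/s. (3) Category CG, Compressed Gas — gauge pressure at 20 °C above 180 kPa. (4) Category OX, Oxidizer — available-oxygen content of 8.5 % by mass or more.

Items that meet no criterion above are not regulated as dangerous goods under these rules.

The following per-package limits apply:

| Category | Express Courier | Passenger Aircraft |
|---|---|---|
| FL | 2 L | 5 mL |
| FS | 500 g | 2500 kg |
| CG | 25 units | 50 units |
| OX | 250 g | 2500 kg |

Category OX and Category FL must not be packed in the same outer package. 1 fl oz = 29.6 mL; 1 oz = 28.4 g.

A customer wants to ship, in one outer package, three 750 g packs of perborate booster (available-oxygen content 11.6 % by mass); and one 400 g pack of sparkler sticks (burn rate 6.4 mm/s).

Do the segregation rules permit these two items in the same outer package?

With available-oxygen content 11.6 % by mass (≥ 8.5 % by mass), the perborate booster falls in Category OX.
Sparkler sticks: burn rate 6.4 mm/s > 2.5 mm/s → Category FS (Flammable Solid).
No segregation rule bars Category OX with Category FS.

Yes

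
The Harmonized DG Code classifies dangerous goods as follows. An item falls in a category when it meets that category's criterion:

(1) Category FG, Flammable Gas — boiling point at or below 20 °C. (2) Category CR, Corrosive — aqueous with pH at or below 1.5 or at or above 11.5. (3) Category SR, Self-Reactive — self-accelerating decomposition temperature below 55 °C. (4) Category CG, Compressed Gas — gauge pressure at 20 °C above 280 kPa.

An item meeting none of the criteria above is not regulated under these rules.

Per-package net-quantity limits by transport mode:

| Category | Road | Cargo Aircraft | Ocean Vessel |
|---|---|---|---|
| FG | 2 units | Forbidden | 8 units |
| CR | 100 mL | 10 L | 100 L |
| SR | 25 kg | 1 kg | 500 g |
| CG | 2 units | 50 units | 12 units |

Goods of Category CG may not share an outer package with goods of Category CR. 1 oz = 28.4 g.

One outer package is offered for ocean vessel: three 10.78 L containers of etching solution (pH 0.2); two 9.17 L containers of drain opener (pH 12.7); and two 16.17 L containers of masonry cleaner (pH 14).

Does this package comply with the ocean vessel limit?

The etching solution has pH 0.2, which is ≤ 1.5, so it is Category CR (Corrosive).
Drain opener: pH 12.7 ≥ 11.5 → Category CR (Corrosive).
pH 14 meets the Category CR criterion (Corrosive), so the masonry cleaner is Category CR.
Category CR net quantity: (three 10.78 L containers = 32.34 L) + (two 9.17 L containers = 18.34 L) + (two 16.17 L containers = 32.34 L) = 83.02 L.
83.02 L is within the ocean vessel limit of 100 L for Category CR.

Yes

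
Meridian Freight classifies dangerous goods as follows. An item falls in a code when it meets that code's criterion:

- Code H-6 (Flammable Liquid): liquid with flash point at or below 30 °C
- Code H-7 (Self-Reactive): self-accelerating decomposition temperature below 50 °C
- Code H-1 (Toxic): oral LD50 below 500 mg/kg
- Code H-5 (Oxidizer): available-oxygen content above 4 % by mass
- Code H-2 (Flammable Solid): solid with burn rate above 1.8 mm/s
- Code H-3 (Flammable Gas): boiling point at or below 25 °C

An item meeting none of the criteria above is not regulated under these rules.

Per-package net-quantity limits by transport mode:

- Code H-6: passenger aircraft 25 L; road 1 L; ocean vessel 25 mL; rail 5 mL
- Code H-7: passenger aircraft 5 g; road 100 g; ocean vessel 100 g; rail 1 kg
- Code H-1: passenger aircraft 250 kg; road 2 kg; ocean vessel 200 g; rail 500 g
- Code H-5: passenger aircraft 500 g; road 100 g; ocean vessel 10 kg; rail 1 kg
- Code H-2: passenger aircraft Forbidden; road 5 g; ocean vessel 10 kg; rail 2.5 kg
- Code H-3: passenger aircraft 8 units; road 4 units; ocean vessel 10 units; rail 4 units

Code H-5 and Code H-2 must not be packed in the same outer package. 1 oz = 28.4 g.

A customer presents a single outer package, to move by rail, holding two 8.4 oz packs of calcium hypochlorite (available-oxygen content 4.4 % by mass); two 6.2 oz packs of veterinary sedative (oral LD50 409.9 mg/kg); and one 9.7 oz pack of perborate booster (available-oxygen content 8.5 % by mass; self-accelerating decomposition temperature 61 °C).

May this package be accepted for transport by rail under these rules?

Yes

Calcium hypochlorite: available-oxygen content 4.4 % by mass > 4 % by mass → Code H-5 (Oxidizer).
The veterinary sedative has oral LD50 409.9 mg/kg, which is < 500 mg/kg, so it is Code H-1 (Toxic).
With available-oxygen content 8.5 % by mass (> 4 % by mass), the perborate booster falls in Code H-5.
Total Code H-5: (two 8.4 oz packs = 477.12 g) + (one 9.7 oz pack = 275.48 g) = 752.6 g.
That is within the Code H-5 rail limit of 1 kg.
Code H-1 quantity: two 6.2 oz packs = 352.16 g.
352.16 g ≤ 500 g (rail limit, Code H-1) — within limit.
The segregation rule (Code H-5 with Code H-2) does not apply to Code H-5 with Code H-1.
Every hazard code is within its rail limit and no segregation rule is violated.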